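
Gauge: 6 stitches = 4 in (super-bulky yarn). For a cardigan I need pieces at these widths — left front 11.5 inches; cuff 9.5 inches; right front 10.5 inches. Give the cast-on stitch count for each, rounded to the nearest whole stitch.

Rate = 6/4 = 1.5 sts per in.
left front: 11.5 × 1.5 = 17.25 → 17.
cuff: 9.5 × 1.5 = 14.25 → 14.
right front: 10.5 × 1.5 = 15.75 → 16.

left front 17; cuff 14; right front 16.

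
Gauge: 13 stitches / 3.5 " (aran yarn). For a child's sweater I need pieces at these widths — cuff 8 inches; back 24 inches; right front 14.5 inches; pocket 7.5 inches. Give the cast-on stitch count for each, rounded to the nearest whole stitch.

cuff 30; back 89; right front 54; pocket 28.

Rate = 13/3.5 = 3.714 sts per in.
cuff: 8 × 3.714 = 29.71 → 30.
back: 24 × 3.714 = 89.14 → 89.
right front: 14.5 × 3.714 = 53.86 → 54.
pocket: 7.5 × 3.714 = 27.86 → 28.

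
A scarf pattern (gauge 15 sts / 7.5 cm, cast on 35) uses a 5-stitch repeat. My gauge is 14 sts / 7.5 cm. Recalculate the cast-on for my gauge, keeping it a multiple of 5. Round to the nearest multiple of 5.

35 stitches.

35 × 14 / 15 = 32.67.
Nearest multiple of 5: 35.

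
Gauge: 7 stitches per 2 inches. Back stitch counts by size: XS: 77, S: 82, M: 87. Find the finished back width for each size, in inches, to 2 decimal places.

XS 22.00 inches; S 23.43 inches; M 24.86 inches.

7/2 = 3.5 sts per in.
XS: 77 / 3.5 = 22.000 → 22.00 in.
S: 82 / 3.5 = 23.429 → 23.43 in.
M: 87 / 3.5 = 24.857 → 24.86 in.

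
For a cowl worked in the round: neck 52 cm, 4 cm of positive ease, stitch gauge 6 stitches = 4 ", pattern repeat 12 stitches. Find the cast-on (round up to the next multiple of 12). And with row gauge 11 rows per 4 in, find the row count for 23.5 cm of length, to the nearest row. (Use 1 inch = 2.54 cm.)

Cast on 36 stitches; work 25 rows.

Finished = 52 + 4 = 56 cm.
56 cm × 1/2.54 = 22.05 inches.
6/4 = 1.5 sts per in; 22.05 × 1.5 = 33.07 sts.
Next multiple of 12 → 36.
23.5 cm = 9.25 inches; × 2.75 = 25.44 → 25 rows.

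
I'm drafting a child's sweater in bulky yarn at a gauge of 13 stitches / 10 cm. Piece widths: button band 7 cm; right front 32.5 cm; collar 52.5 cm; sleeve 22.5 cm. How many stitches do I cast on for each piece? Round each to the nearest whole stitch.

Rate = 13/10 = 1.3 sts per cm.
button band: 7 × 1.3 = 9.10 → 9.
right front: 32.5 × 1.3 = 42.25 → 42.
collar: 52.5 × 1.3 = 68.25 → 68.
sleeve: 22.5 × 1.3 = 29.25 → 29.

button band 9; right front 42; collar 68; sleeve 29.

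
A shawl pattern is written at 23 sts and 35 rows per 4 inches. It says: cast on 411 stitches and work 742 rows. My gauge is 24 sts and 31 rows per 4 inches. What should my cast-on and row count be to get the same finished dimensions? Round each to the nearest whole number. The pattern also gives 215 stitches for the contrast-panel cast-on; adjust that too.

Cast on 429 stitches; work 657 rows; contrast-panel cast-on 224 stitches.

Stitches: 411 × 24/23 = 428.87 → 429.
Rows: 742 × 31/35 = 657.20 → 657.
contrast-panel cast-on: 215 × 24/23 = 224.35 → 224.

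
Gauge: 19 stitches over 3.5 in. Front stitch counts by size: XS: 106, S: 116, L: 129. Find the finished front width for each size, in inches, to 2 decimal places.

XS 19.53 inches; S 21.37 inches; L 23.76 inches.

19/3.5 = 5.429 sts per in.
XS: 106 / 5.429 = 19.526 → 19.53 in.
S: 116 / 5.429 = 21.368 → 21.37 in.
L: 129 / 5.429 = 23.763 → 23.76 in.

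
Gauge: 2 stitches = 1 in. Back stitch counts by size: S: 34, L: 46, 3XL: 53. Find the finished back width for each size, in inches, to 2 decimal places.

2/1 = 2 sts per in.
S: 34 / 2 = 17.000 → 17.00 in.
L: 46 / 2 = 23.000 → 23.00 in.
3XL: 53 / 2 = 26.500 → 26.50 in.

S 17.00 inches; L 23.00 inches; 3XL 26.50 inches.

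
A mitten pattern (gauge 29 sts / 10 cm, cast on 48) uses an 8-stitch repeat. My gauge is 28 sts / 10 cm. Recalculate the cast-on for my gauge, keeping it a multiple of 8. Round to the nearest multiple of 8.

48 stitches.

48 × 28 / 29 = 46.34.
Nearest multiple of 8: 48.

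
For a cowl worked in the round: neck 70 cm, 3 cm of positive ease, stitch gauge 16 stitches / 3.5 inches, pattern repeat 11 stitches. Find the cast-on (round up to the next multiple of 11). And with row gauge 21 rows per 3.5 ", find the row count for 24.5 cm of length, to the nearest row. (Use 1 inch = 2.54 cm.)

Finished = 70 + 3 = 73 cm.
73 cm × 1/2.54 = 28.74 inches.
16/3.5 = 4.571 sts per in; 28.74 × 4.571 = 131.38 sts.
Next multiple of 11 → 132.
24.5 cm = 9.65 inches; × 6 = 57.87 → 58 rows.

Cast on 132 stitches; work 58 rows.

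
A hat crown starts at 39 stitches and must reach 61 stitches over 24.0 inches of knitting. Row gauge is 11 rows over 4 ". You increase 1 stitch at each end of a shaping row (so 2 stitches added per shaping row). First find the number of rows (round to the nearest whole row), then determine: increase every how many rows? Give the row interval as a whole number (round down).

Increase every 6th row.

Rows = 24.0 × 2.75 = 66.0 → 66 rows.
Stitches to add: 22 → 11 shaping rows (at 2 st each).
66 / 11 = 6.00 → every 6 rows.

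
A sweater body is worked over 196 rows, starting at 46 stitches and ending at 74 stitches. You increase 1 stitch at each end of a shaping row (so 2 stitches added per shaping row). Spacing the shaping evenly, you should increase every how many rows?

Increase every 14th row.

Stitches to add: |74 − 46| = 28.
Shaping rows needed: 28 / 2 = 14.
196 rows / 14 = every 14 rows.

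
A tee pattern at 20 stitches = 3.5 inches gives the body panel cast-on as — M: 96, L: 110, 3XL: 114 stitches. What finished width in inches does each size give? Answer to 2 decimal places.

M 16.80 inches; L 19.25 inches; 3XL 19.95 inches.

20/3.5 = 5.714 sts per in.
M: 96 / 5.714 = 16.800 → 16.80 in.
L: 110 / 5.714 = 19.250 → 19.25 in.
3XL: 114 / 5.714 = 19.950 → 19.95 in.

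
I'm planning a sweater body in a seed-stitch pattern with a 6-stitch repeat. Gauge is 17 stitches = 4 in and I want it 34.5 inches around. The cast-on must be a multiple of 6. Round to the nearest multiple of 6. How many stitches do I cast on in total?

17 / 4 = 4.25 sts per inch.
34.5 × 4.25 = 146.62 sts.
Nearest multiple of 6: 144.

144 stitches.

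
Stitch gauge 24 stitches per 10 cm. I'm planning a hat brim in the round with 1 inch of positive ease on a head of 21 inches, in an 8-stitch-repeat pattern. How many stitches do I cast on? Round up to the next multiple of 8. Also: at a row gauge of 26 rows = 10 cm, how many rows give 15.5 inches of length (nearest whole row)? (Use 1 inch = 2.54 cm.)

Finished = 21 + 1 = 22 inches.
22 inches × 2.54 = 55.88 cm.
24/10 = 2.4 sts per cm; 55.88 × 2.4 = 134.11 sts.
Next multiple of 8 → 136.
15.5 inches = 39.37 cm; × 2.6 = 102.36 → 102 rows.

Cast on 136 stitches; work 102 rows.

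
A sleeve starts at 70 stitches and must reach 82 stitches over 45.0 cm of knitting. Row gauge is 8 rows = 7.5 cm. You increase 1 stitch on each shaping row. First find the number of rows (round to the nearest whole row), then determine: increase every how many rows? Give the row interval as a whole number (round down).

Rows = 45.0 × 1.067 = 48.0 → 48 rows.
Stitches to add: 12 → 12 shaping rows (at 1 st each).
48 / 12 = 4.00 → every 4 rows.

Increase every 4th row.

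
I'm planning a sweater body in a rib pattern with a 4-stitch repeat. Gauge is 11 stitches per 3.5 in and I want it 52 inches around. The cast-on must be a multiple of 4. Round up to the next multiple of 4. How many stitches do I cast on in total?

11 / 3.5 = 3.143 sts per inch.
52 × 3.143 = 163.43 sts.
Next multiple of 4: 164.

164 stitches.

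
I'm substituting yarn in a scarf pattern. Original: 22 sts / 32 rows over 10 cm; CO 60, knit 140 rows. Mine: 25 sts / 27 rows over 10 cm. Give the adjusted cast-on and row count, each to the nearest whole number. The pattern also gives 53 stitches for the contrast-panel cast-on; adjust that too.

Cast on 68 stitches; work 118 rows; contrast-panel cast-on 60 stitches.

Stitches: 60 × 25/22 = 68.18 → 68.
Rows: 140 × 27/32 = 118.12 → 118.
contrast-panel cast-on: 53 × 25/22 = 60.23 → 60.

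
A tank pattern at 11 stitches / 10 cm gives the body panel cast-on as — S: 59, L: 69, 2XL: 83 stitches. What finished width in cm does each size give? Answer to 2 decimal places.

11/10 = 1.1 sts per cm.
S: 59 / 1.1 = 53.636 → 53.64 cm.
L: 69 / 1.1 = 62.727 → 62.73 cm.
2XL: 83 / 1.1 = 75.455 → 75.45 cm.

S 53.64 cm; L 62.73 cm; 2XL 75.45 cm.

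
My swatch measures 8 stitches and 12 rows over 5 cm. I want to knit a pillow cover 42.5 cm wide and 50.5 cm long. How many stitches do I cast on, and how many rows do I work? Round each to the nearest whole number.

Stitch gauge = 8/5 = 1.6 sts/cm; 42.5 × 1.6 = 68.00 → 68 sts.
Row gauge = 12/5 = 2.4 rows/cm; 50.5 × 2.4 = 121.20 → 121 rows.

Cast on 68 stitches and work 121 rows.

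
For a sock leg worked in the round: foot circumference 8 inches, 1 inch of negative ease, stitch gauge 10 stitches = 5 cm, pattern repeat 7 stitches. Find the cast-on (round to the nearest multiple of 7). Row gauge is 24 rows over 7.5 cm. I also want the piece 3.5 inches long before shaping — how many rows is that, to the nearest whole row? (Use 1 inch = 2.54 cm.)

Finished = 8 − 1 = 7 inches.
7 inches × 2.54 = 17.78 cm.
10/5 = 2 sts per cm; 17.78 × 2 = 35.56 sts.
Nearest multiple of 7 → 35.
3.5 inches = 8.89 cm; × 3.2 = 28.45 → 28 rows.

Cast on 35 stitches; work 28 rows.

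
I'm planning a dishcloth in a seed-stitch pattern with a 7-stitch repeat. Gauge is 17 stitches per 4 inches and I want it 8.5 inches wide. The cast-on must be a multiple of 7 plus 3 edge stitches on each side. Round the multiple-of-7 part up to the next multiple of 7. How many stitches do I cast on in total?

17 / 4 = 4.25 sts per inch.
8.5 × 4.25 = 36.12 sts.
Less 6 edge sts → 30.12 for the repeat.
Next multiple of 7: 35.
Add back 6 edge sts → 41.

CO 41 sts.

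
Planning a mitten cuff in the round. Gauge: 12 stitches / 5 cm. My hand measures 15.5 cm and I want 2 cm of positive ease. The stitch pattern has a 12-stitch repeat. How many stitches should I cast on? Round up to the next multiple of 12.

CO 48 sts.

Finished = 15.5 + 2 = 17.5 cm.
12 / 5 = 2.4 sts/cm.
17.5 × 2.4 = 42.00 sts.
Next multiple of 12: 48.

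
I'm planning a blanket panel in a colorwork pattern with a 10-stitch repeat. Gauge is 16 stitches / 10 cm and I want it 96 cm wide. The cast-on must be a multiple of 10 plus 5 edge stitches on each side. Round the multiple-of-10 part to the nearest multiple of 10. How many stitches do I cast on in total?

Cast on 150 stitches.

16 / 10 = 1.6 sts per cm.
96 × 1.6 = 153.60 sts.
Less 10 edge sts → 143.60 for the repeat.
Nearest multiple of 10: 140.
Add back 10 edge sts → 150.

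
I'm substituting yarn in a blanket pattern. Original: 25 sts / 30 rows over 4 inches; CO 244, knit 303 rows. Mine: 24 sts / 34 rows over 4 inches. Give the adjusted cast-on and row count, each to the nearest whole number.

Stitches: 244 × 24/25 = 234.24 → 234.
Rows: 303 × 34/30 = 343.40 → 343.

Cast on 234 stitches; work 343 rows.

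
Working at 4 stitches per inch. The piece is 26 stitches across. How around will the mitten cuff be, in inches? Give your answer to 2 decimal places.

4 stitches / 1 inch = 4 stitches per inch.
26 / 4 = 6.500 inches.

6.50 inches.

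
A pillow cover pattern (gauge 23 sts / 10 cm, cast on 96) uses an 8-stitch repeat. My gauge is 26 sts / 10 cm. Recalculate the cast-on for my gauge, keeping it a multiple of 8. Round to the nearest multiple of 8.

112 stitches.

96 × 26 / 23 = 108.52.
Nearest multiple of 8: 112.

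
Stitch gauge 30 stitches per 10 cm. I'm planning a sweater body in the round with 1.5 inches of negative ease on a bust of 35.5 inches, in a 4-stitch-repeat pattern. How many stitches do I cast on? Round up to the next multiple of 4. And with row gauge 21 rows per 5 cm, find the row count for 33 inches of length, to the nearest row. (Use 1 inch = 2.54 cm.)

Finished = 35.5 − 1.5 = 34 inches.
34 inches × 2.54 = 86.36 cm.
30/10 = 3 sts per cm; 86.36 × 3 = 259.08 sts.
Next multiple of 4 → 260.
33 inches = 83.82 cm; × 4.2 = 352.04 → 352 rows.

Cast on 260 stitches; work 352 rows.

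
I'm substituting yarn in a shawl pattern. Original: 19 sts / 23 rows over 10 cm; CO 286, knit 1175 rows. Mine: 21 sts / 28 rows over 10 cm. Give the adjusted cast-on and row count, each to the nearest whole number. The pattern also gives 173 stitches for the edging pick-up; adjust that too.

Stitches: 286 × 21/19 = 316.11 → 316.
Rows: 1175 × 28/23 = 1430.43 → 1430.
edging pick-up: 173 × 21/19 = 191.21 → 191.

Cast on 316 stitches; work 1430 rows; edging pick-up 191 stitches.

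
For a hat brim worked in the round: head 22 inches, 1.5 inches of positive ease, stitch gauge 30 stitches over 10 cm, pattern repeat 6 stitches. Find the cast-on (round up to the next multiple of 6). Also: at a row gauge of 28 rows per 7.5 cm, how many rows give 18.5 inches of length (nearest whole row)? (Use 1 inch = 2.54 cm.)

Cast on 180 stitches; work 175 rows.

Finished = 22 + 1.5 = 23.5 inches.
23.5 inches × 2.54 = 59.69 cm.
30/10 = 3 sts per cm; 59.69 × 3 = 179.07 sts.
Next multiple of 6 → 180.
18.5 inches = 46.99 cm; × 3.733 = 175.43 → 175 rows.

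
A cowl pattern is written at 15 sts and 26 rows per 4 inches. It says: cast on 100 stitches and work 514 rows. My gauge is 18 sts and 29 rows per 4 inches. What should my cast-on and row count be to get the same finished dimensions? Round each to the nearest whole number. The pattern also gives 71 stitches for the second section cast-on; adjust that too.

Cast on 120 stitches; work 573 rows; second section cast-on 85 stitches.

Stitches: 100 × 18/15 = 120.00 → 120.
Rows: 514 × 29/26 = 573.31 → 573.
second section cast-on: 71 × 18/15 = 85.20 → 85.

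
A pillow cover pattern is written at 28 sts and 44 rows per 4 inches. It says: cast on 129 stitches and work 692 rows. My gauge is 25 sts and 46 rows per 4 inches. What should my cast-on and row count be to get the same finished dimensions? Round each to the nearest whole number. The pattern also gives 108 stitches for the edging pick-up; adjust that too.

Cast on 115 stitches; work 723 rows; edging pick-up 96 stitches.

Stitches: 129 × 25/28 = 115.18 → 115.
Rows: 692 × 46/44 = 723.45 → 723.
edging pick-up: 108 × 25/28 = 96.43 → 96.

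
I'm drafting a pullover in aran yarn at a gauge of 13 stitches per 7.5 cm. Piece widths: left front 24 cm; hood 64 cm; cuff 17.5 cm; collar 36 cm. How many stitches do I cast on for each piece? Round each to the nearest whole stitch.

left front 42; hood 111; cuff 30; collar 62.

Rate = 13/7.5 = 1.733 sts per cm.
left front: 24 × 1.733 = 41.60 → 42.
hood: 64 × 1.733 = 110.93 → 111.
cuff: 17.5 × 1.733 = 30.33 → 30.
collar: 36 × 1.733 = 62.40 → 62.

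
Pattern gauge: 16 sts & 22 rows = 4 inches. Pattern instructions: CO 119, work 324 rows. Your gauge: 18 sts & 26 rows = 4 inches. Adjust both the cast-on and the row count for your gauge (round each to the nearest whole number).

Stitches: 119 × 18/16 = 133.88 → 134.
Rows: 324 × 26/22 = 382.91 → 383.

Cast on 134 stitches; work 383 rows.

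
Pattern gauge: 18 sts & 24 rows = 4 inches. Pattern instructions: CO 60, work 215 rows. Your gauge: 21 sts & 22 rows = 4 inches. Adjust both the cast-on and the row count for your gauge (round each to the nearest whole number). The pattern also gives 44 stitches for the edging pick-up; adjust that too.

Cast on 70 stitches; work 197 rows; edging pick-up 51 stitches.

Stitches: 60 × 21/18 = 70.00 → 70.
Rows: 215 × 22/24 = 197.08 → 197.
edging pick-up: 44 × 21/18 = 51.33 → 51.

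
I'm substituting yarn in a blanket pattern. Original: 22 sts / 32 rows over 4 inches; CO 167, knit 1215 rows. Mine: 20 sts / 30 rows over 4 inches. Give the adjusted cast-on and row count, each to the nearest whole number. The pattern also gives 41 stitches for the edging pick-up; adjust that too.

Stitches: 167 × 20/22 = 151.82 → 152.
Rows: 1215 × 30/32 = 1139.06 → 1139.
edging pick-up: 41 × 20/22 = 37.27 → 37.

Cast on 152 stitches; work 1139 rows; edging pick-up 37 stitches.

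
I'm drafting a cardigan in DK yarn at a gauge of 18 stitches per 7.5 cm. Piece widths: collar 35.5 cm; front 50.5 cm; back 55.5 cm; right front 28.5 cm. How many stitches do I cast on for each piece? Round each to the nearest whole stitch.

Rate = 18/7.5 = 2.4 sts per cm.
collar: 35.5 × 2.4 = 85.20 → 85.
front: 50.5 × 2.4 = 121.20 → 121.
back: 55.5 × 2.4 = 133.20 → 133.
right front: 28.5 × 2.4 = 68.40 → 68.

collar 85; front 121; back 133; right front 68.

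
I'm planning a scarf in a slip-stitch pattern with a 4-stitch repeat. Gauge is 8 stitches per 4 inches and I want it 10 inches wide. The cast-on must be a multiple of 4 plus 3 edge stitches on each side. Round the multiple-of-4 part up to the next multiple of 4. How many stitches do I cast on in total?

22 stitches.

8 / 4 = 2 sts per inch.
10 × 2 = 20.00 sts.
Less 6 edge sts → 14.00 for the repeat.
Next multiple of 4: 16.
Add back 6 edge sts → 22.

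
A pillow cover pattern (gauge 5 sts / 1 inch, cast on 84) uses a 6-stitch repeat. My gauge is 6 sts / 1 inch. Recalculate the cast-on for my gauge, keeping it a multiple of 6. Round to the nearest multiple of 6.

84 × 6 / 5 = 100.80.
Nearest multiple of 6: 102.

102 stitches.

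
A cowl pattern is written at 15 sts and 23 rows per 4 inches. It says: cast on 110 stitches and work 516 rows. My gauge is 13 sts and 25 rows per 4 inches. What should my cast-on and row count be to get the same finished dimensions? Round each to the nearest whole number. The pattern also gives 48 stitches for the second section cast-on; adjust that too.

Cast on 95 stitches; work 561 rows; second section cast-on 42 stitches.

Stitches: 110 × 13/15 = 95.33 → 95.
Rows: 516 × 25/23 = 560.87 → 561.
second section cast-on: 48 × 13/15 = 41.60 → 42.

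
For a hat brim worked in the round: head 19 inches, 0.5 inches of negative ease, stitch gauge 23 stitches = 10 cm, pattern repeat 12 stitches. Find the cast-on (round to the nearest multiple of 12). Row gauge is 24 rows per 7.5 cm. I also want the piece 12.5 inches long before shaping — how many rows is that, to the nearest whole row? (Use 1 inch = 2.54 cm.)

Finished = 19 − 0.5 = 18.5 inches.
18.5 inches × 2.54 = 46.99 cm.
23/10 = 2.3 sts per cm; 46.99 × 2.3 = 108.08 sts.
Nearest multiple of 12 → 108.
12.5 inches = 31.75 cm; × 3.2 = 101.60 → 102 rows.

Cast on 108 stitches; work 102 rows.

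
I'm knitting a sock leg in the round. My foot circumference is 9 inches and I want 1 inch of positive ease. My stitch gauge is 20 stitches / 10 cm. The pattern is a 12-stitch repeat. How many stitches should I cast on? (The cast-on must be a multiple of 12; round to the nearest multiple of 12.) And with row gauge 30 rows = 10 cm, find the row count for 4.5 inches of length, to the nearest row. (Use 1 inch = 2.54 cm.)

Cast on 48 stitches; work 34 rows.

Finished = 9 + 1 = 10 inches.
10 inches × 2.54 = 25.40 cm.
20/10 = 2 sts per cm; 25.40 × 2 = 50.80 sts.
Nearest multiple of 12 → 48.
4.5 inches = 11.43 cm; × 3 = 34.29 → 34 rows.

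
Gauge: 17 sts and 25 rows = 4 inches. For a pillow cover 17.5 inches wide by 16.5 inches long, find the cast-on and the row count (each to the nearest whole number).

Stitch gauge = 17/4 = 4.25 sts/in; 17.5 × 4.25 = 74.38 → 74 sts.
Row gauge = 25/4 = 6.25 rows/in; 16.5 × 6.25 = 103.12 → 103 rows.

Cast on 74 stitches and work 103 rows.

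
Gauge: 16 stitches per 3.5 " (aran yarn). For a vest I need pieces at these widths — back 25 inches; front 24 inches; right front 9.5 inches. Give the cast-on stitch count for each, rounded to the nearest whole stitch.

back 114; front 110; right front 43.

Rate = 16/3.5 = 4.571 sts per in.
back: 25 × 4.571 = 114.29 → 114.
front: 24 × 4.571 = 109.71 → 110.
right front: 9.5 × 4.571 = 43.43 → 43.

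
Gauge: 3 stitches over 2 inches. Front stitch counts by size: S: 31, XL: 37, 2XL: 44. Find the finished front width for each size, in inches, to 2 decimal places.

S 20.67 inches; XL 24.67 inches; 2XL 29.33 inches.

3/2 = 1.5 sts per in.
S: 31 / 1.5 = 20.667 → 20.67 in.
XL: 37 / 1.5 = 24.667 → 24.67 in.
2XL: 44 / 1.5 = 29.333 → 29.33 in.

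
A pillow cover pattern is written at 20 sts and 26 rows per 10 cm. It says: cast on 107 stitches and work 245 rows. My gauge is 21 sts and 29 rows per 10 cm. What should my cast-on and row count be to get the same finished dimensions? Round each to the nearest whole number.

Stitches: 107 × 21/20 = 112.35 → 112.
Rows: 245 × 29/26 = 273.27 → 273.

Cast on 112 stitches; work 273 rows.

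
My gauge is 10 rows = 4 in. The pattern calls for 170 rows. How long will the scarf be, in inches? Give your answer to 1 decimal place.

10 rows / 4 inch = 2.5 rows per inch.
170 / 2.5 = 68.00 inches.

68.0 inches.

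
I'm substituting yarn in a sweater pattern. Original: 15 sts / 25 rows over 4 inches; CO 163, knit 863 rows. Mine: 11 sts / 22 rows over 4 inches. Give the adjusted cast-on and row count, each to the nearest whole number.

Cast on 120 stitches; work 759 rows.

Stitches: 163 × 11/15 = 119.53 → 120.
Rows: 863 × 22/25 = 759.44 → 759.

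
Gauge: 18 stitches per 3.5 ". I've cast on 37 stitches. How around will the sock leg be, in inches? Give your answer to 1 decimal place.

18 stitches / 3.5 inch = 5.143 stitches per inch.
37 / 5.143 = 7.19 inches.

7.2 inches.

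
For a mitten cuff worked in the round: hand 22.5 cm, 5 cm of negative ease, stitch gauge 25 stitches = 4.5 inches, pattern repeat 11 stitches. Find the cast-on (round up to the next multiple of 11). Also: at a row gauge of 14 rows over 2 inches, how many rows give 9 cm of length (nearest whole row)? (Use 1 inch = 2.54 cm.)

Finished = 22.5 − 5 = 17.5 cm.
17.5 cm × 1/2.54 = 6.89 inches.
25/4.5 = 5.556 sts per in; 6.89 × 5.556 = 38.28 sts.
Next multiple of 11 → 44.
9 cm = 3.54 inches; × 7 = 24.80 → 25 rows.

Cast on 44 stitches; work 25 rows.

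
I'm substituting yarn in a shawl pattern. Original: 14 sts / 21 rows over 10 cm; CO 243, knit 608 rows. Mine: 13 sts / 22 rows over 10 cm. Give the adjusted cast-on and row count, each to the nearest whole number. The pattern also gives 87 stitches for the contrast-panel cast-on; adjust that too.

Cast on 226 stitches; work 637 rows; contrast-panel cast-on 81 stitches.

Stitches: 243 × 13/14 = 225.64 → 226.
Rows: 608 × 22/21 = 636.95 → 637.
contrast-panel cast-on: 87 × 13/14 = 80.79 → 81.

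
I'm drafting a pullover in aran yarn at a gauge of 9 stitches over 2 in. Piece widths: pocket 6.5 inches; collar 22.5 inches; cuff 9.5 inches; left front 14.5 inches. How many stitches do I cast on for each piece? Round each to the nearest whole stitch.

Rate = 9/2 = 4.5 sts per in.
pocket: 6.5 × 4.5 = 29.25 → 29.
collar: 22.5 × 4.5 = 101.25 → 101.
cuff: 9.5 × 4.5 = 42.75 → 43.
left front: 14.5 × 4.5 = 65.25 → 65.

pocket 29; collar 101; cuff 43; left front 65.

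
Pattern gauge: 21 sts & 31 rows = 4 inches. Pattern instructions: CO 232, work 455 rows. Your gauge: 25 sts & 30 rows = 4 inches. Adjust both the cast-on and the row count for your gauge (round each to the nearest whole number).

Cast on 276 stitches; work 440 rows.

Stitches: 232 × 25/21 = 276.19 → 276.
Rows: 455 × 30/31 = 440.32 → 440.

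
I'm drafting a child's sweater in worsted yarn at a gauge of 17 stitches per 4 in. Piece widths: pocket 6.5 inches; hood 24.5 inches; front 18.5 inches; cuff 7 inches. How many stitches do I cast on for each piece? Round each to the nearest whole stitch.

pocket 28; hood 104; front 79; cuff 30.

Rate = 17/4 = 4.25 sts per in.
pocket: 6.5 × 4.25 = 27.62 → 28.
hood: 24.5 × 4.25 = 104.12 → 104.
front: 18.5 × 4.25 = 78.62 → 79.
cuff: 7 × 4.25 = 29.75 → 30.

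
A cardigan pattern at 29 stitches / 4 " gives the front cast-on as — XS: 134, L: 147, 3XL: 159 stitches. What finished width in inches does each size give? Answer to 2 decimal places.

29/4 = 7.25 sts per in.
XS: 134 / 7.25 = 18.483 → 18.48 in.
L: 147 / 7.25 = 20.276 → 20.28 in.
3XL: 159 / 7.25 = 21.931 → 21.93 in.

XS 18.48 inches; L 20.28 inches; 3XL 21.93 inches.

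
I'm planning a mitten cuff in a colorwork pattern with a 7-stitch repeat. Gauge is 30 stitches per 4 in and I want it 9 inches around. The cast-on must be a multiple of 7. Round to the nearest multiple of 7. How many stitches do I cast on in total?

30 / 4 = 7.5 sts per inch.
9 × 7.5 = 67.50 sts.
Nearest multiple of 7: 70.

CO 70 sts.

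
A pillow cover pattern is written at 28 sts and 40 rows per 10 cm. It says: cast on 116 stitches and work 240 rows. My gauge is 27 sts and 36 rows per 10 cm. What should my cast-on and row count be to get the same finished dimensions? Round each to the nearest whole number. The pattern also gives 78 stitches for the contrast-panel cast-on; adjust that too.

Stitches: 116 × 27/28 = 111.86 → 112.
Rows: 240 × 36/40 = 216.00 → 216.
contrast-panel cast-on: 78 × 27/28 = 75.21 → 75.

Cast on 112 stitches; work 216 rows; contrast-panel cast-on 75 stitches.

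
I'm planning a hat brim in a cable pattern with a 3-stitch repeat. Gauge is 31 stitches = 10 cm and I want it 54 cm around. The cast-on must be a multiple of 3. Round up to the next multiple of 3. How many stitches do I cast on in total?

31 / 10 = 3.1 sts per cm.
54 × 3.1 = 167.40 sts.
Next multiple of 3: 168.

Cast on 168 stitches.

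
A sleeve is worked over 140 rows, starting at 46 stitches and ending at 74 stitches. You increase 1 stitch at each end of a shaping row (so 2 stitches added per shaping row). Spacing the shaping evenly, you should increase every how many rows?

Stitches to add: |74 − 46| = 28.
Shaping rows needed: 28 / 2 = 14.
140 rows / 14 = every 10 rows.

Increase every 10th row.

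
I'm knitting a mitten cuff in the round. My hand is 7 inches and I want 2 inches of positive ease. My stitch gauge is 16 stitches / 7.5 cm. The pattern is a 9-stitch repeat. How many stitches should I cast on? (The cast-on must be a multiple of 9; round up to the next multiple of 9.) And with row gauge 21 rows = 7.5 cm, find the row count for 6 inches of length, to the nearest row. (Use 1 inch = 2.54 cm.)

Finished = 7 + 2 = 9 inches.
9 inches × 2.54 = 22.86 cm.
16/7.5 = 2.133 sts per cm; 22.86 × 2.133 = 48.77 sts.
Next multiple of 9 → 54.
6 inches = 15.24 cm; × 2.8 = 42.67 → 43 rows.

Cast on 54 stitches; work 43 rows.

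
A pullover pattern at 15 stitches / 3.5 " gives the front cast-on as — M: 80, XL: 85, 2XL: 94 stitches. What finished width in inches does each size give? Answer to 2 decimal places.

M 18.67 inches; XL 19.83 inches; 2XL 21.93 inches.

15/3.5 = 4.286 sts per in.
M: 80 / 4.286 = 18.667 → 18.67 in.
XL: 85 / 4.286 = 19.833 → 19.83 in.
2XL: 94 / 4.286 = 21.933 → 21.93 in.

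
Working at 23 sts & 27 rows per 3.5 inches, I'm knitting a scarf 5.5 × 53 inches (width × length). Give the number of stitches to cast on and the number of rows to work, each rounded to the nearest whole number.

Stitch gauge = 23/3.5 = 6.571 sts/in; 5.5 × 6.571 = 36.14 → 36 sts.
Row gauge = 27/3.5 = 7.714 rows/in; 53 × 7.714 = 408.86 → 409 rows.

Cast on 36 stitches and work 409 rows.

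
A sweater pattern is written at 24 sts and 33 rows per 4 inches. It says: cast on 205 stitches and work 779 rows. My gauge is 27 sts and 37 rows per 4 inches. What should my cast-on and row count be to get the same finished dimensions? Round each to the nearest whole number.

Stitches: 205 × 27/24 = 230.62 → 231.
Rows: 779 × 37/33 = 873.42 → 873.

Cast on 231 stitches; work 873 rows.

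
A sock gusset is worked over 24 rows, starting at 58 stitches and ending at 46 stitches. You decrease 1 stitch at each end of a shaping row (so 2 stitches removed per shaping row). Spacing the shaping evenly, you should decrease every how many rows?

Decrease every 4th row.

Stitches to remove: |46 − 58| = 12.
Shaping rows needed: 12 / 2 = 6.
24 rows / 6 = every 4 rows.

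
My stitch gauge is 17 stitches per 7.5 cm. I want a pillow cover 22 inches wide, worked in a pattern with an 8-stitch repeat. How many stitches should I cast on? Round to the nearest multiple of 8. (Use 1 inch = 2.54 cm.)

128 stitches.

22 in = 22 × 2.54 = 55.88 cm.
17 / 7.5 = 2.267 sts/cm.
55.88 × 2.267 = 126.66 sts.
→ 128.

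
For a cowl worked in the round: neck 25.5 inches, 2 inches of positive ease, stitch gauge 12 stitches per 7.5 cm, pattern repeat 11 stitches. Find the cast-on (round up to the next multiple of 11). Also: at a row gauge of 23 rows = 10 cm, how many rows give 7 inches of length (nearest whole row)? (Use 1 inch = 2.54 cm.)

Finished = 25.5 + 2 = 27.5 inches.
27.5 inches × 2.54 = 69.85 cm.
12/7.5 = 1.6 sts per cm; 69.85 × 1.6 = 111.76 sts.
Next multiple of 11 → 121.
7 inches = 17.78 cm; × 2.3 = 40.89 → 41 rows.

Cast on 121 stitches; work 41 rows.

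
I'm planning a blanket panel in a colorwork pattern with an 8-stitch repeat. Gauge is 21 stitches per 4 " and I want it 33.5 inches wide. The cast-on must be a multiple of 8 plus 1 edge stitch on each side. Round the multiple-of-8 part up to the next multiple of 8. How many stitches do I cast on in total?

178 stitches.

21 / 4 = 5.25 sts per inch.
33.5 × 5.25 = 175.88 sts.
Less 2 edge sts → 173.88 for the repeat.
Next multiple of 8: 176.
Add back 2 edge sts → 178.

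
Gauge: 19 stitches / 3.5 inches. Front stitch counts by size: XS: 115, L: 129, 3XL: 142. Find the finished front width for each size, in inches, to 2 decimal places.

19/3.5 = 5.429 sts per in.
XS: 115 / 5.429 = 21.184 → 21.18 in.
L: 129 / 5.429 = 23.763 → 23.76 in.
3XL: 142 / 5.429 = 26.158 → 26.16 in.

XS 21.18 inches; L 23.76 inches; 3XL 26.16 inches.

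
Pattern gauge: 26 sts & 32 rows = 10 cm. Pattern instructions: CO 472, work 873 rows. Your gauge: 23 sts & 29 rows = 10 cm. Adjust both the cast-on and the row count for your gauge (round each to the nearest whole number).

Cast on 418 stitches; work 791 rows.

Stitches: 472 × 23/26 = 417.54 → 418.
Rows: 873 × 29/32 = 791.16 → 791.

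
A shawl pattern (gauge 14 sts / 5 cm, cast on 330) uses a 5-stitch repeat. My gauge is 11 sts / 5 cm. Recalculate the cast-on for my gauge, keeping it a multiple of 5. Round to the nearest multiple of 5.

260 stitches.

330 × 11 / 14 = 259.29.
Nearest multiple of 5: 260.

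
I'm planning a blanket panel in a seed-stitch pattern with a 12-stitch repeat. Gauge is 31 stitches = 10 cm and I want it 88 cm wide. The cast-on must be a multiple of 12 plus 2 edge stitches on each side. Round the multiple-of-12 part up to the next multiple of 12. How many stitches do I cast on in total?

31 / 10 = 3.1 sts per cm.
88 × 3.1 = 272.80 sts.
Less 4 edge sts → 268.80 for the repeat.
Next multiple of 12: 276.
Add back 4 edge sts → 280.

Cast on 280 stitches.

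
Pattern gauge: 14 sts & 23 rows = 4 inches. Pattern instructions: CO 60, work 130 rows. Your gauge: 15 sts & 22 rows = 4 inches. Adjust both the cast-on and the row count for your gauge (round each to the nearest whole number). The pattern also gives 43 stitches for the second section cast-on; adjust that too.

Cast on 64 stitches; work 124 rows; second section cast-on 46 stitches.

Stitches: 60 × 15/14 = 64.29 → 64.
Rows: 130 × 22/23 = 124.35 → 124.
second section cast-on: 43 × 15/14 = 46.07 → 46.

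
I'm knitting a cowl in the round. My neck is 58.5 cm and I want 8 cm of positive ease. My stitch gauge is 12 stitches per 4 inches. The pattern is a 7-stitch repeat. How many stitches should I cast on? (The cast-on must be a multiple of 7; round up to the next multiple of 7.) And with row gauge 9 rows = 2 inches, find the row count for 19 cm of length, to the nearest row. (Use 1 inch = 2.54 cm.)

Cast on 84 stitches; work 34 rows.

Finished = 58.5 + 8 = 66.5 cm.
66.5 cm × 1/2.54 = 26.18 inches.
12/4 = 3 sts per in; 26.18 × 3 = 78.54 sts.
Next multiple of 7 → 84.
19 cm = 7.48 inches; × 4.5 = 33.66 → 34 rows.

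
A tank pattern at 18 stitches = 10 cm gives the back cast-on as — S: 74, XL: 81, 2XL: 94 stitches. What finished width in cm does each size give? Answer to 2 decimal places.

S 41.11 cm; XL 45.00 cm; 2XL 52.22 cm.

18/10 = 1.8 sts per cm.
S: 74 / 1.8 = 41.111 → 41.11 cm.
XL: 81 / 1.8 = 45.000 → 45.00 cm.
2XL: 94 / 1.8 = 52.222 → 52.22 cm.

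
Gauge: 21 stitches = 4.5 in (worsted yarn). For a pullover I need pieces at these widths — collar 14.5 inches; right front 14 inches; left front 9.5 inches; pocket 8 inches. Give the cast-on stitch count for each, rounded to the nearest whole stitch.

collar 68; right front 65; left front 44; pocket 37.

Rate = 21/4.5 = 4.667 sts per in.
collar: 14.5 × 4.667 = 67.67 → 68.
right front: 14 × 4.667 = 65.33 → 65.
left front: 9.5 × 4.667 = 44.33 → 44.
pocket: 8 × 4.667 = 37.33 → 37.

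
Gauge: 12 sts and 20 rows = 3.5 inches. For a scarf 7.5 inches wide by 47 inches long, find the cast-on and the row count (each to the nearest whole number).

Cast on 26 stitches and work 269 rows.

Stitch gauge = 12/3.5 = 3.429 sts/in; 7.5 × 3.429 = 25.71 → 26 sts.
Row gauge = 20/3.5 = 5.714 rows/in; 47 × 5.714 = 268.57 → 269 rows.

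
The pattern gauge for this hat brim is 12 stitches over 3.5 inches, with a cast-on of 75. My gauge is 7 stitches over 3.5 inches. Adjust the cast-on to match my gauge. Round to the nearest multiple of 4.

Scale factor = 7 / 12 = 0.583.
75 × 7 / 12 = 43.75 sts.
→ 44 sts.

Cast on 44 stitches.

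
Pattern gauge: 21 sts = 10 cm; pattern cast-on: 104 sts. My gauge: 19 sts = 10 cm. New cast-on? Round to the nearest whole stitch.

Cast on 94 stitches.

Scale factor = 19 / 21 = 0.905.
104 × 19 / 21 = 94.10 sts.
→ 94 sts.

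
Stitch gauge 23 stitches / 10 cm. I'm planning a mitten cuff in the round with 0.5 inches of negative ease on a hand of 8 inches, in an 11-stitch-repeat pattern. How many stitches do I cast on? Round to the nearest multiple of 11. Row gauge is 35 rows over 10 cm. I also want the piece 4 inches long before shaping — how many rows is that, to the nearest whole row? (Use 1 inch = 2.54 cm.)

Finished = 8 − 0.5 = 7.5 inches.
7.5 inches × 2.54 = 19.05 cm.
23/10 = 2.3 sts per cm; 19.05 × 2.3 = 43.81 sts.
Nearest multiple of 11 → 44.
4 inches = 10.16 cm; × 3.5 = 35.56 → 36 rows.

Cast on 44 stitches; work 36 rows.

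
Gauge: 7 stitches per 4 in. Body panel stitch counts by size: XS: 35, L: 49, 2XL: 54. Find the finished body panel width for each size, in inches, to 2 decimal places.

XS 20.00 inches; L 28.00 inches; 2XL 30.86 inches.

7/4 = 1.75 sts per in.
XS: 35 / 1.75 = 20.000 → 20.00 in.
L: 49 / 1.75 = 28.000 → 28.00 in.
2XL: 54 / 1.75 = 30.857 → 30.86 in.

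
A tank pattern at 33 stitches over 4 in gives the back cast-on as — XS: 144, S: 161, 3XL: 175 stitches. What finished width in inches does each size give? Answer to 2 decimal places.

XS 17.45 inches; S 19.52 inches; 3XL 21.21 inches.

33/4 = 8.25 sts per in.
XS: 144 / 8.25 = 17.455 → 17.45 in.
S: 161 / 8.25 = 19.515 → 19.52 in.
3XL: 175 / 8.25 = 21.212 → 21.21 in.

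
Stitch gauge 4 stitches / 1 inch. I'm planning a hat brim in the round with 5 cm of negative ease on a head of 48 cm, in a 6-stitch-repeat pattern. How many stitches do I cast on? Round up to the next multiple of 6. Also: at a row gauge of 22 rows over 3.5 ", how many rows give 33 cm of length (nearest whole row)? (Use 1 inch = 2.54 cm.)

Cast on 72 stitches; work 82 rows.

Finished = 48 − 5 = 43 cm.
43 cm × 1/2.54 = 16.93 inches.
4/1 = 4 sts per in; 16.93 × 4 = 67.72 sts.
Next multiple of 6 → 72.
33 cm = 12.99 inches; × 6.286 = 81.66 → 82 rows.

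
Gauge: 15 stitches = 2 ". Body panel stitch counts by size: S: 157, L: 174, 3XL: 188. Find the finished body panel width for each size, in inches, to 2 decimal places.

S 20.93 inches; L 23.20 inches; 3XL 25.07 inches.

15/2 = 7.5 sts per in.
S: 157 / 7.5 = 20.933 → 20.93 in.
L: 174 / 7.5 = 23.200 → 23.20 in.
3XL: 188 / 7.5 = 25.067 → 25.07 in.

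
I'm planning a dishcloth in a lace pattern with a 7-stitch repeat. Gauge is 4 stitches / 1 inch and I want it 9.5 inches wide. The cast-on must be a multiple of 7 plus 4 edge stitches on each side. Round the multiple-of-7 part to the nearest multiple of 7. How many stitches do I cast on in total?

CO 36 sts.

4 / 1 = 4 sts per inch.
9.5 × 4 = 38.00 sts.
Less 8 edge sts → 30.00 for the repeat.
Nearest multiple of 7: 28.
Add back 8 edge sts → 36.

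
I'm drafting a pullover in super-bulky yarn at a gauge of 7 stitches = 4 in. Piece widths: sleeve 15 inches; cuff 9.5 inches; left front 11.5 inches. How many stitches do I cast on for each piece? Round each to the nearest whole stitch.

Rate = 7/4 = 1.75 sts per in.
sleeve: 15 × 1.75 = 26.25 → 26.
cuff: 9.5 × 1.75 = 16.62 → 17.
left front: 11.5 × 1.75 = 20.12 → 20.

sleeve 26; cuff 17; left front 20.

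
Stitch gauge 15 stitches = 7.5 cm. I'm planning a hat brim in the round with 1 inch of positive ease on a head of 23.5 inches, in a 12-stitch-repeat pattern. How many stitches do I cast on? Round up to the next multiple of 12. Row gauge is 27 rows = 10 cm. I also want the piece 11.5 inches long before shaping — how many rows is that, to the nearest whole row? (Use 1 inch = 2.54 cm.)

Cast on 132 stitches; work 79 rows.

Finished = 23.5 + 1 = 24.5 inches.
24.5 inches × 2.54 = 62.23 cm.
15/7.5 = 2 sts per cm; 62.23 × 2 = 124.46 sts.
Next multiple of 12 → 132.
11.5 inches = 29.21 cm; × 2.7 = 78.87 → 79 rows.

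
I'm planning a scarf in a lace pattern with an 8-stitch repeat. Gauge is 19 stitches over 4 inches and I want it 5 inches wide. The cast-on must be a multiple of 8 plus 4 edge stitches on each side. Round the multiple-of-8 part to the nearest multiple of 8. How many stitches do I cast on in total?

19 / 4 = 4.75 sts per inch.
5 × 4.75 = 23.75 sts.
Less 8 edge sts → 15.75 for the repeat.
Nearest multiple of 8: 16.
Add back 8 edge sts → 24.

CO 24 sts.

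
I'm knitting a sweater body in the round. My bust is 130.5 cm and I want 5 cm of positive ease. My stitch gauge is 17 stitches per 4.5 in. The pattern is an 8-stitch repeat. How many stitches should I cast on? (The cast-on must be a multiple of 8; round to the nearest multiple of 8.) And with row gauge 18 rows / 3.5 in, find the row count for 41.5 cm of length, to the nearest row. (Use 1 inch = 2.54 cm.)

Finished = 130.5 + 5 = 135.5 cm.
135.5 cm × 1/2.54 = 53.35 inches.
17/4.5 = 3.778 sts per in; 53.35 × 3.778 = 201.53 sts.
Nearest multiple of 8 → 200.
41.5 cm = 16.34 inches; × 5.143 = 84.03 → 84 rows.

Cast on 200 stitches; work 84 rows.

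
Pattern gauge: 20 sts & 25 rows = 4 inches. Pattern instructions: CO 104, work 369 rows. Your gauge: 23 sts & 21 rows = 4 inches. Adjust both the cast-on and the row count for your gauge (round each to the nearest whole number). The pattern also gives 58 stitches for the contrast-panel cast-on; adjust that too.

Stitches: 104 × 23/20 = 119.60 → 120.
Rows: 369 × 21/25 = 309.96 → 310.
contrast-panel cast-on: 58 × 23/20 = 66.70 → 67.

Cast on 120 stitches; work 310 rows; contrast-panel cast-on 67 stitches.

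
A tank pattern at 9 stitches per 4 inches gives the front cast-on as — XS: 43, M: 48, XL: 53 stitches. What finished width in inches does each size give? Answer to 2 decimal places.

XS 19.11 inches; M 21.33 inches; XL 23.56 inches.

9/4 = 2.25 sts per in.
XS: 43 / 2.25 = 19.111 → 19.11 in.
M: 48 / 2.25 = 21.333 → 21.33 in.
XL: 53 / 2.25 = 23.556 → 23.56 in.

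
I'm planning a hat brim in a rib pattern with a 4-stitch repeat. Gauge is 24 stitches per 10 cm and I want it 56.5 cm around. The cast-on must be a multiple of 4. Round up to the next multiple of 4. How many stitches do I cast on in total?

24 / 10 = 2.4 sts per cm.
56.5 × 2.4 = 135.60 sts.
Next multiple of 4: 136.

CO 136 sts.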